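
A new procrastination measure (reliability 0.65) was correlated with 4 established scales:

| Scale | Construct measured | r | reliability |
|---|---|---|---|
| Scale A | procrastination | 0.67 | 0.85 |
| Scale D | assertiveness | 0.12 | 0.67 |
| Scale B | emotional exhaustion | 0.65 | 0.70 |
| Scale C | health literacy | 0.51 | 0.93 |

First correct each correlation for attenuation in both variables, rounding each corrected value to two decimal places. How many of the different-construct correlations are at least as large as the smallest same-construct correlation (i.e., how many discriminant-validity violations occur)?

1

Disattenuated r (r / √(r_scale · r_new)):
  Scale A (conv): 0.67 / √(0.85·0.65) = 0.90
  Scale D (disc): 0.12 / √(0.67·0.65) = 0.18
  Scale B (disc): 0.65 / √(0.70·0.65) = 0.96
  Scale C (disc): 0.51 / √(0.93·0.65) = 0.66
Smallest convergent = 0.90. Discriminant values: 0.18, 0.96, 0.66; count ≥ 0.90 → 1.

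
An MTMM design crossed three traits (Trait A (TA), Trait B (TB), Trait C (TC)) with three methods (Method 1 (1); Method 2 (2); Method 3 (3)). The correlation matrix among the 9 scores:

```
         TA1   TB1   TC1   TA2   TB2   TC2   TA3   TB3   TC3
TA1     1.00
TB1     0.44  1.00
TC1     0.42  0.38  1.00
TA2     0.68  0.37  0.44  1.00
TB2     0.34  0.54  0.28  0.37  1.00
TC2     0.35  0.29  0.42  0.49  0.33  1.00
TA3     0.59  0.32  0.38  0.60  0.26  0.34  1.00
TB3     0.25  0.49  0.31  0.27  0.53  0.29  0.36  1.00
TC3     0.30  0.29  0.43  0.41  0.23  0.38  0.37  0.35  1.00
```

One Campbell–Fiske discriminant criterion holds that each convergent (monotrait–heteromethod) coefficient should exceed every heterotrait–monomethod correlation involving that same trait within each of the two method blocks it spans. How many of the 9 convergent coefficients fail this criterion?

Convergent coefficients and their comparison sets:
TA (methods 1·2): 0.68 vs {0.44, 0.37, 0.42, 0.49} → pass.
TA (methods 1·3): 0.59 vs {0.44, 0.36, 0.42, 0.37} → pass.
TA (methods 2·3): 0.60 vs {0.37, 0.36, 0.49, 0.37} → pass.
TB (methods 1·2): 0.54 vs {0.44, 0.37, 0.38, 0.33} → pass.
TB (methods 1·3): 0.49 vs {0.44, 0.36, 0.38, 0.35} → pass.
TB (methods 2·3): 0.53 vs {0.37, 0.36, 0.33, 0.35} → pass.
TC (methods 1·2): 0.42 vs {0.42, 0.49, 0.38, 0.33} → fail.
TC (methods 1·3): 0.43 vs {0.42, 0.37, 0.38, 0.35} → pass.
TC (methods 2·3): 0.38 vs {0.49, 0.37, 0.33, 0.35} → fail.
2 of 9 fail.

2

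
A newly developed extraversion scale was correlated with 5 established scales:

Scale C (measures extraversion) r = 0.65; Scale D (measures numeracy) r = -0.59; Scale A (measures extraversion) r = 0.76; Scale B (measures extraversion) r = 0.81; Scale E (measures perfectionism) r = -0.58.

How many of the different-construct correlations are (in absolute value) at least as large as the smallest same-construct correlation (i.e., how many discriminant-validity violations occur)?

Convergent (same construct = extraversion): Scale C, Scale A, Scale B.
Smallest convergent = 0.65. Discriminant |r|: 0.59, 0.58; count ≥ 0.65 → 0.

0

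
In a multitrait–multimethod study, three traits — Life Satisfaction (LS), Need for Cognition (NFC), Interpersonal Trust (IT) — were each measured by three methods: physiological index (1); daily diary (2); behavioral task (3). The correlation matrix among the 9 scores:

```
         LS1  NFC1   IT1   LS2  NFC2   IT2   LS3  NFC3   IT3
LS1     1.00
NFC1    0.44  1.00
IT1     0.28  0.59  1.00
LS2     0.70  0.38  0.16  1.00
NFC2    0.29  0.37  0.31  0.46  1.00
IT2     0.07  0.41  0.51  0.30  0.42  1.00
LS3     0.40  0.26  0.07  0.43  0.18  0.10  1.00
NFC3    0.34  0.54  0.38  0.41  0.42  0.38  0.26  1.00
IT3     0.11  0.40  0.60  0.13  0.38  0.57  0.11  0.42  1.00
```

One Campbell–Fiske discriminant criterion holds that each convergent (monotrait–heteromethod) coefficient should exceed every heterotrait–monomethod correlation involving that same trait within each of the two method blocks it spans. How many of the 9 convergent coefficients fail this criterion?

6

Checking each validity diagonal entry against its comparison values:
LS (methods 1·2): 0.70 vs {0.44, 0.46, 0.28, 0.30} → pass.
LS (methods 1·3): 0.40 vs {0.44, 0.26, 0.28, 0.11} → fail.
LS (methods 2·3): 0.43 vs {0.46, 0.26, 0.30, 0.11} → fail.
NFC (methods 1·2): 0.37 vs {0.44, 0.46, 0.59, 0.42} → fail.
NFC (methods 1·3): 0.54 vs {0.44, 0.26, 0.59, 0.42} → fail.
NFC (methods 2·3): 0.42 vs {0.46, 0.26, 0.42, 0.42} → fail.
IT (methods 1·2): 0.51 vs {0.28, 0.30, 0.59, 0.42} → fail.
IT (methods 1·3): 0.60 vs {0.28, 0.11, 0.59, 0.42} → pass.
IT (methods 2·3): 0.57 vs {0.30, 0.11, 0.42, 0.42} → pass.
6 of 9 fail.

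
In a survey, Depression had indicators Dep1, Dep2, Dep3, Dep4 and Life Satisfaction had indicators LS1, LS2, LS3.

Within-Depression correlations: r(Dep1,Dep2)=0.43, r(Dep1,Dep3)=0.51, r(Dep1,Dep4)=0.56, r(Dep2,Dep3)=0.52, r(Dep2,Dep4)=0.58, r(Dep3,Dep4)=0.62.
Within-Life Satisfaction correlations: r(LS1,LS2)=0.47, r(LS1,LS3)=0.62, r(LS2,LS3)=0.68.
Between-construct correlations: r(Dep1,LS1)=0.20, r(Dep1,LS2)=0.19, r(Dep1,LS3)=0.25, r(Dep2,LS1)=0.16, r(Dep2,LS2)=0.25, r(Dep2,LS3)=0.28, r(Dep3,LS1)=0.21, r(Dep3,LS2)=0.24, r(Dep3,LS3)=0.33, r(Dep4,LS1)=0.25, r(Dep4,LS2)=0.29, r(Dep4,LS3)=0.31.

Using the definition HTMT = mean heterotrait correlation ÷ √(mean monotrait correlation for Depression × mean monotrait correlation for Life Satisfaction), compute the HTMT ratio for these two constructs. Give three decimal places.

Mean heterotrait r = 2.96/12 = 0.2467.
Mean within-Dep = 3.22/6 = 0.5367; mean within-LS = 1.77/3 = 0.5900.
Geometric mean = √(0.5367 × 0.5900) = 0.5627.
HTMT = 0.2467 / 0.5627 = 0.438.

0.438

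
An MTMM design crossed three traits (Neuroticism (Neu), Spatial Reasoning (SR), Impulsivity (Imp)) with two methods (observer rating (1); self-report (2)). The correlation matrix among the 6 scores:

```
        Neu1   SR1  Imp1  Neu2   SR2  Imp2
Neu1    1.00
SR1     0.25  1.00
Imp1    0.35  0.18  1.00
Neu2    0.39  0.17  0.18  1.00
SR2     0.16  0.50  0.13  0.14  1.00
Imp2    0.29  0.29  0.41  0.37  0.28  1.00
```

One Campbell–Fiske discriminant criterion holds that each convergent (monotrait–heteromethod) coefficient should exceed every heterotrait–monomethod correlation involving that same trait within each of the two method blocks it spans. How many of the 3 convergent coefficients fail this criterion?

Convergent coefficients and their comparison sets:
Neu (methods 1·2): 0.39 vs {0.25, 0.14, 0.35, 0.37} → pass.
SR (methods 1·2): 0.50 vs {0.25, 0.14, 0.18, 0.28} → pass.
Imp (methods 1·2): 0.41 vs {0.35, 0.37, 0.18, 0.28} → pass.
0 of 3 fail.

0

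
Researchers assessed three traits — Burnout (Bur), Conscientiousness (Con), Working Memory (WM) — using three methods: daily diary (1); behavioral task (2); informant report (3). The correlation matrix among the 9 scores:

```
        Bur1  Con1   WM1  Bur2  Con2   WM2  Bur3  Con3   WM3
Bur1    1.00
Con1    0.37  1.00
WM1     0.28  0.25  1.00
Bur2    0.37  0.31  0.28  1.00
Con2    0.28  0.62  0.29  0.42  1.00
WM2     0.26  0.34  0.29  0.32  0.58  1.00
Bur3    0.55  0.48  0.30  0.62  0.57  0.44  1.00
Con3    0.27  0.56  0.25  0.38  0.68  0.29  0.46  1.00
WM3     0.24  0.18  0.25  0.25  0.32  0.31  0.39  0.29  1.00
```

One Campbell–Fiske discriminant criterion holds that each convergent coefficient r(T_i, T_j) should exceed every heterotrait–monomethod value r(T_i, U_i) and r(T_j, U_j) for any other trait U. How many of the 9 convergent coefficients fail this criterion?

4

Checking each validity diagonal entry against its comparison values:
Bur (methods 1·2): 0.37 vs {0.37, 0.42, 0.28, 0.32} → fail.
Bur (methods 1·3): 0.55 vs {0.37, 0.46, 0.28, 0.39} → pass.
Bur (methods 2·3): 0.62 vs {0.42, 0.46, 0.32, 0.39} → pass.
Con (methods 1·2): 0.62 vs {0.37, 0.42, 0.25, 0.58} → pass.
Con (methods 1·3): 0.56 vs {0.37, 0.46, 0.25, 0.29} → pass.
Con (methods 2·3): 0.68 vs {0.42, 0.46, 0.58, 0.29} → pass.
WM (methods 1·2): 0.29 vs {0.28, 0.32, 0.25, 0.58} → fail.
WM (methods 1·3): 0.25 vs {0.28, 0.39, 0.25, 0.29} → fail.
WM (methods 2·3): 0.31 vs {0.32, 0.39, 0.58, 0.29} → fail.
4 of 9 fail.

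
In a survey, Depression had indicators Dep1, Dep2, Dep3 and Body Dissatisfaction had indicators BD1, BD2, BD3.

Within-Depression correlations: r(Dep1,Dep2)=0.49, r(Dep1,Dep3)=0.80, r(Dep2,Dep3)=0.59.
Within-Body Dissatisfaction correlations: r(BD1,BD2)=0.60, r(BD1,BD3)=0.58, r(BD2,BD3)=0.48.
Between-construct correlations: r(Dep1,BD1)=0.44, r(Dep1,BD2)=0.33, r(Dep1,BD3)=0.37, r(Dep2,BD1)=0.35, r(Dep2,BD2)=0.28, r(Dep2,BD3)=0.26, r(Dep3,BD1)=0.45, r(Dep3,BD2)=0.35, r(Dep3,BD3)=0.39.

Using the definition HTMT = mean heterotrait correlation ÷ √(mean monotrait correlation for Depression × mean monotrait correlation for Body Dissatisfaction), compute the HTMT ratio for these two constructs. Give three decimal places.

Between-construct mean = 3.22/9 = 0.3578.
Mean within-Dep = 1.88/3 = 0.6267; mean within-BD = 1.66/3 = 0.5533.
Geometric mean = √(0.6267 × 0.5533) = 0.5889.
HTMT = 0.3578 / 0.5889 = 0.608.

0.608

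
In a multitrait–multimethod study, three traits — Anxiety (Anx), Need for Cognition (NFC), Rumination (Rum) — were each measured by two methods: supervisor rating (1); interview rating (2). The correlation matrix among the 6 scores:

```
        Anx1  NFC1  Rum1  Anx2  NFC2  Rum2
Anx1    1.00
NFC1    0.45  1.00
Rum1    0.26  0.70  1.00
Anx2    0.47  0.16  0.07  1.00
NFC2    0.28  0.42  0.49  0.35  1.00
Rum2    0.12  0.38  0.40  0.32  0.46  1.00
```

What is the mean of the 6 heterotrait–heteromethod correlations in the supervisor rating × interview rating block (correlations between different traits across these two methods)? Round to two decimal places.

HTHM values (method 1 × method 2): 0.28, 0.12, 0.16, 0.38, 0.07, 0.49; mean = 1.50/6 = 0.25.

0.25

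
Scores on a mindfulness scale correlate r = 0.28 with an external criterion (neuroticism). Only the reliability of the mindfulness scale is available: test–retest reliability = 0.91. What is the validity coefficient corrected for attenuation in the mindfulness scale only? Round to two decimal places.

0.29

Single correction: r_c = r_obs / √r_xx = 0.28 / √0.91 = 0.28 / 0.9539 ≈ 0.29.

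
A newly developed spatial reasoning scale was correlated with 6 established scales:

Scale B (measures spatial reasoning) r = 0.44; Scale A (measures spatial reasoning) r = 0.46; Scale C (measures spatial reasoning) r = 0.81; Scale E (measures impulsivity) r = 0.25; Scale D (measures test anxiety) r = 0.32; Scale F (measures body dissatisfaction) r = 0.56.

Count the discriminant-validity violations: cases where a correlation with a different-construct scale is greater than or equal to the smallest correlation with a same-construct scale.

Convergent (same construct = spatial reasoning): Scale B, Scale A, Scale C.
Smallest convergent = 0.44. Discriminant values: 0.25, 0.32, 0.56; count ≥ 0.44 → 1.

1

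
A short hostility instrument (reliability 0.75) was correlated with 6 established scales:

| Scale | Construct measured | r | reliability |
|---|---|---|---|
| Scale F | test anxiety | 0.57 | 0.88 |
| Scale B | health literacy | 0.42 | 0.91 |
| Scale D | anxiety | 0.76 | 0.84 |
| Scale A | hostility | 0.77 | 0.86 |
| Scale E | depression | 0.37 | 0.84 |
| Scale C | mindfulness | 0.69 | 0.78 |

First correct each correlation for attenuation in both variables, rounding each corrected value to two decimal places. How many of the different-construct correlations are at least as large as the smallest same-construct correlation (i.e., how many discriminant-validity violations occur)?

1

Disattenuated r (r / √(r_scale · r_new)):
  Scale F (disc): 0.57 / √(0.88·0.75) = 0.70
  Scale B (disc): 0.42 / √(0.91·0.75) = 0.51
  Scale D (disc): 0.76 / √(0.84·0.75) = 0.96
  Scale A (conv): 0.77 / √(0.86·0.75) = 0.96
  Scale E (disc): 0.37 / √(0.84·0.75) = 0.47
  Scale C (disc): 0.69 / √(0.78·0.75) = 0.90
Smallest convergent = 0.96. Discriminant values: 0.70, 0.51, 0.96, 0.47, 0.90; count ≥ 0.96 → 1.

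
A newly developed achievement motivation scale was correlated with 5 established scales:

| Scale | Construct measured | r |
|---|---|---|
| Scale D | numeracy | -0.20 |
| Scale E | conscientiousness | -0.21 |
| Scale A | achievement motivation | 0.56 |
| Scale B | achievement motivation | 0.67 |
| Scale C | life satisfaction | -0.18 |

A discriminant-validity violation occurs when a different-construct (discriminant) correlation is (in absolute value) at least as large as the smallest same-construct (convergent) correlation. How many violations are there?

0

Convergent (same construct = achievement motivation): Scale A, Scale B.
Smallest convergent = 0.56. Discriminant |r|: 0.20, 0.21, 0.18; count ≥ 0.56 → 0.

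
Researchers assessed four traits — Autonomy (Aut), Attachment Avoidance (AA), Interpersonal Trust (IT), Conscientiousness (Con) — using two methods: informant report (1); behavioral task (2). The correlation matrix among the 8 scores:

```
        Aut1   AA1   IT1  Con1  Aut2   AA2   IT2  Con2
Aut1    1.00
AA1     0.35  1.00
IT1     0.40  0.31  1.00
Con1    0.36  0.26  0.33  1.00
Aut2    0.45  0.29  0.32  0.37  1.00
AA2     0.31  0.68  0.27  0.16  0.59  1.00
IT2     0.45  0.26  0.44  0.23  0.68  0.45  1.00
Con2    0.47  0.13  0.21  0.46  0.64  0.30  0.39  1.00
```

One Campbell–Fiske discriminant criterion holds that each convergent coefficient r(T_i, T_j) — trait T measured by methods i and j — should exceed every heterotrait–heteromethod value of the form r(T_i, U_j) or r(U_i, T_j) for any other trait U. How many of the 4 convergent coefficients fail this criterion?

3

Each convergent coefficient versus the relevant comparison correlations:
Aut (methods 1·2): 0.45 vs {0.31, 0.29, 0.45, 0.32, 0.47, 0.37} → fail.
AA (methods 1·2): 0.68 vs {0.29, 0.31, 0.26, 0.27, 0.13, 0.16} → pass.
IT (methods 1·2): 0.44 vs {0.32, 0.45, 0.27, 0.26, 0.21, 0.23} → fail.
Con (methods 1·2): 0.46 vs {0.37, 0.47, 0.16, 0.13, 0.23, 0.21} → fail.
3 of 4 fail.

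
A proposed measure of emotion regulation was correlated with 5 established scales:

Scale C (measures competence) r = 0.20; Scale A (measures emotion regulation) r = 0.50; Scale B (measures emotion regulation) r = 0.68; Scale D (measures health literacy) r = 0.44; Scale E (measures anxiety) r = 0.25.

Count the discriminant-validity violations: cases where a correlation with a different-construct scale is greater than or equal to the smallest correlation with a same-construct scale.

0

Convergent (same construct = emotion regulation): Scale A, Scale B.
Smallest convergent = 0.50. Discriminant values: 0.20, 0.44, 0.25; count ≥ 0.50 → 0.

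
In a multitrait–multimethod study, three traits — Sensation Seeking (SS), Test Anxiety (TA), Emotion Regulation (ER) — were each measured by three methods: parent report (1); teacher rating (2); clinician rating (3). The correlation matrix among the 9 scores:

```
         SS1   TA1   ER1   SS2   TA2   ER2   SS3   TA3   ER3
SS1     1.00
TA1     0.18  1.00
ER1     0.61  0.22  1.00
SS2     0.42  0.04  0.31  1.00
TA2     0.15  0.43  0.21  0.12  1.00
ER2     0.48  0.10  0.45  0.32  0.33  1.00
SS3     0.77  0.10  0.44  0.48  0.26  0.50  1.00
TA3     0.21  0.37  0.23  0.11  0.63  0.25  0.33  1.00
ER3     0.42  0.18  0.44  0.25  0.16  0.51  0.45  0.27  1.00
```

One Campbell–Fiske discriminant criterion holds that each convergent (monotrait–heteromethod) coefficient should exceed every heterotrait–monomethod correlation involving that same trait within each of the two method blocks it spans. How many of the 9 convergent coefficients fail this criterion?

Checking each validity diagonal entry against its comparison values:
SS (methods 1·2): 0.42 vs {0.18, 0.12, 0.61, 0.32} → fail.
SS (methods 1·3): 0.77 vs {0.18, 0.33, 0.61, 0.45} → pass.
SS (methods 2·3): 0.48 vs {0.12, 0.33, 0.32, 0.45} → pass.
TA (methods 1·2): 0.43 vs {0.18, 0.12, 0.22, 0.33} → pass.
TA (methods 1·3): 0.37 vs {0.18, 0.33, 0.22, 0.27} → pass.
TA (methods 2·3): 0.63 vs {0.12, 0.33, 0.33, 0.27} → pass.
ER (methods 1·2): 0.45 vs {0.61, 0.32, 0.22, 0.33} → fail.
ER (methods 1·3): 0.44 vs {0.61, 0.45, 0.22, 0.27} → fail.
ER (methods 2·3): 0.51 vs {0.32, 0.45, 0.33, 0.27} → pass.
3 of 9 fail.

3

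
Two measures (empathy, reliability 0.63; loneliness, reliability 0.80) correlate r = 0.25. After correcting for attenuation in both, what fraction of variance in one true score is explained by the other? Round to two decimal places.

Disattenuated r = 0.25 / √(0.63 × 0.80) = 0.25 / 0.7099 = 0.3522.
Shared true-score variance = 0.3522² = 0.1240 ≈ 0.12.

0.12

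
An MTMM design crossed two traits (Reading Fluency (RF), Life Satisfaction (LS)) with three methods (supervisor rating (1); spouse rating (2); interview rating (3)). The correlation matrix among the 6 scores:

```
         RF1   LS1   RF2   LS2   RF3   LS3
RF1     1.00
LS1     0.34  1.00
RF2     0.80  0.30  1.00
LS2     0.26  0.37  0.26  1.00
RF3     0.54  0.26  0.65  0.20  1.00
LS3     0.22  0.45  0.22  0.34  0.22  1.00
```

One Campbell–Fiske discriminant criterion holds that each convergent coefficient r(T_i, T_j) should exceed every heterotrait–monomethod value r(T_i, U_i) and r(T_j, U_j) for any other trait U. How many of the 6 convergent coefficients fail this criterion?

0

Convergent coefficients and their comparison sets:
RF (methods 1·2): 0.80 vs {0.34, 0.26} → pass.
RF (methods 1·3): 0.54 vs {0.34, 0.22} → pass.
RF (methods 2·3): 0.65 vs {0.26, 0.22} → pass.
LS (methods 1·2): 0.37 vs {0.34, 0.26} → pass.
LS (methods 1·3): 0.45 vs {0.34, 0.22} → pass.
LS (methods 2·3): 0.34 vs {0.26, 0.22} → pass.
0 of 6 fail.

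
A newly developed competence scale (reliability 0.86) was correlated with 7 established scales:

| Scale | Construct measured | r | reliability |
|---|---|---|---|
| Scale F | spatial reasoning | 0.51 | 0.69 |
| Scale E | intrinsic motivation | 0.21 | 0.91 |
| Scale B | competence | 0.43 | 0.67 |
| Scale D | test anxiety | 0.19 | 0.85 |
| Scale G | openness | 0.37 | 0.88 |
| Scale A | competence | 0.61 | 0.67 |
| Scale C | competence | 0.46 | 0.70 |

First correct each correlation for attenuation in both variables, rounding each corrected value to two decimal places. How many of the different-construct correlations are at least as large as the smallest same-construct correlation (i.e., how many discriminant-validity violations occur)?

Disattenuated r (r / √(r_scale · r_new)):
  Scale F (disc): 0.51 / √(0.69·0.86) = 0.66
  Scale E (disc): 0.21 / √(0.91·0.86) = 0.24
  Scale B (conv): 0.43 / √(0.67·0.86) = 0.57
  Scale D (disc): 0.19 / √(0.85·0.86) = 0.22
  Scale G (disc): 0.37 / √(0.88·0.86) = 0.43
  Scale A (conv): 0.61 / √(0.67·0.86) = 0.80
  Scale C (conv): 0.46 / √(0.70·0.86) = 0.59
Smallest convergent = 0.57. Discriminant values: 0.66, 0.24, 0.22, 0.43; count ≥ 0.57 → 1.

1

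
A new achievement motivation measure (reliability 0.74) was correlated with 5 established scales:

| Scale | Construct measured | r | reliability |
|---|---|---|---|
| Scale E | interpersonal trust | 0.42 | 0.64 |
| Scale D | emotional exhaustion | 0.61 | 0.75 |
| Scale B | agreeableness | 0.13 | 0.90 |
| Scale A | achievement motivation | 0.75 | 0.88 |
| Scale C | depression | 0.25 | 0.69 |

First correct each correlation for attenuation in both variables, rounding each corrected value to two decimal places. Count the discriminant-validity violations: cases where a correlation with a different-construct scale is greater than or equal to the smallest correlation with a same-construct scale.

0

Disattenuated r (r / √(r_scale · r_new)):
  Scale E (disc): 0.42 / √(0.64·0.74) = 0.61
  Scale D (disc): 0.61 / √(0.75·0.74) = 0.82
  Scale B (disc): 0.13 / √(0.90·0.74) = 0.16
  Scale A (conv): 0.75 / √(0.88·0.74) = 0.93
  Scale C (disc): 0.25 / √(0.69·0.74) = 0.35
Smallest convergent = 0.93. Discriminant values: 0.61, 0.82, 0.16, 0.35; count ≥ 0.93 → 0.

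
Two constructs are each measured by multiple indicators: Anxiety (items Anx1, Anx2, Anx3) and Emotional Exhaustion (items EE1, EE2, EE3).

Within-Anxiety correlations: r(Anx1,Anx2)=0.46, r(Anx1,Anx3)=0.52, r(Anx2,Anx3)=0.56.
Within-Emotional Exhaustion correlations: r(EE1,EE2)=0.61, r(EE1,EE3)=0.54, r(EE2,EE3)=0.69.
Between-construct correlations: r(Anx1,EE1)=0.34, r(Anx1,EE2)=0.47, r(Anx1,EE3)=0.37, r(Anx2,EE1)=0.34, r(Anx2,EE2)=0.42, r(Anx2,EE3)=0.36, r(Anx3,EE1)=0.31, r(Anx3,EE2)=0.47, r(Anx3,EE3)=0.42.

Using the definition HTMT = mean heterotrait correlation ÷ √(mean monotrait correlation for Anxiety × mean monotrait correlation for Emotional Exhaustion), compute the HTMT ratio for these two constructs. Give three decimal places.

Between-construct mean = 3.50/9 = 0.3889.
Mean within-Anx = 1.54/3 = 0.5133; mean within-EE = 1.84/3 = 0.6133.
Geometric mean = √(0.5133 × 0.6133) = 0.5611.
HTMT = 0.3889 / 0.5611 = 0.693.

0.693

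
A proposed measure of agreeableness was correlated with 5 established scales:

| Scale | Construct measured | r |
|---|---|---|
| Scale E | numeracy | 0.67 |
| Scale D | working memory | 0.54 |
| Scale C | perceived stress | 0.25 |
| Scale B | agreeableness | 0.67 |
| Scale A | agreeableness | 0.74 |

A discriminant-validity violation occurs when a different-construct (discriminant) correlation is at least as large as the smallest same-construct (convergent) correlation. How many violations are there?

Convergent (same construct = agreeableness): Scale B, Scale A.
Smallest convergent = 0.67. Discriminant values: 0.67, 0.54, 0.25; count ≥ 0.67 → 1.

1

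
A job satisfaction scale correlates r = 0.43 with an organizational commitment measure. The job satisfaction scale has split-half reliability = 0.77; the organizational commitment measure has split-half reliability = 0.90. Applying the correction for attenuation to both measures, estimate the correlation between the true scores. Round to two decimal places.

r_true = r_obs / √(r_xx · r_yy) = 0.43 / √(0.77 × 0.90) = 0.43 / √0.6930 = 0.43 / 0.8325 ≈ 0.52.

0.52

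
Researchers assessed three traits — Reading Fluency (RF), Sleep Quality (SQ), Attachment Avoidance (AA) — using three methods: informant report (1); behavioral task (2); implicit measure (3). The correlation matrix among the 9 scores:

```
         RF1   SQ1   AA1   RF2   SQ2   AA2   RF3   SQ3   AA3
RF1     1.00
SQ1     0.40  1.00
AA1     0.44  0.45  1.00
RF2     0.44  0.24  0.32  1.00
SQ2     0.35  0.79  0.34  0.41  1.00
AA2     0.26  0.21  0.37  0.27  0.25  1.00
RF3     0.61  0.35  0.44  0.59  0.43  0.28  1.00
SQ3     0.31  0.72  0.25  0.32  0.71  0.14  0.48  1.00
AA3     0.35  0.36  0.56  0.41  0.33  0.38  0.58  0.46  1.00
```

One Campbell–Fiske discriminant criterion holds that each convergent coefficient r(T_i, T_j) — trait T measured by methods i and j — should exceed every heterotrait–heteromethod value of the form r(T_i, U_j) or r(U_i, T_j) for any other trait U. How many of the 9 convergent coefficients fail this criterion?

1

Checking each validity diagonal entry against its comparison values:
RF (methods 1·2): 0.44 vs {0.35, 0.24, 0.26, 0.32} → pass.
RF (methods 1·3): 0.61 vs {0.31, 0.35, 0.35, 0.44} → pass.
RF (methods 2·3): 0.59 vs {0.32, 0.43, 0.41, 0.28} → pass.
SQ (methods 1·2): 0.79 vs {0.24, 0.35, 0.21, 0.34} → pass.
SQ (methods 1·3): 0.72 vs {0.35, 0.31, 0.36, 0.25} → pass.
SQ (methods 2·3): 0.71 vs {0.43, 0.32, 0.33, 0.14} → pass.
AA (methods 1·2): 0.37 vs {0.32, 0.26, 0.34, 0.21} → pass.
AA (methods 1·3): 0.56 vs {0.44, 0.35, 0.25, 0.36} → pass.
AA (methods 2·3): 0.38 vs {0.28, 0.41, 0.14, 0.33} → fail.
1 of 9 fail.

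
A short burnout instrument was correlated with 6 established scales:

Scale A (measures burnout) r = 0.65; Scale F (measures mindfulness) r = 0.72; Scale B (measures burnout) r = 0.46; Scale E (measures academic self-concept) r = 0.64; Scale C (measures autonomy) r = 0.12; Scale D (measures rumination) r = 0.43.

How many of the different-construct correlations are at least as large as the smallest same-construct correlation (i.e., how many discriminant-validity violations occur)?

2

Convergent (same construct = burnout): Scale A, Scale B.
Smallest convergent = 0.46. Discriminant values: 0.72, 0.64, 0.12, 0.43; count ≥ 0.46 → 2.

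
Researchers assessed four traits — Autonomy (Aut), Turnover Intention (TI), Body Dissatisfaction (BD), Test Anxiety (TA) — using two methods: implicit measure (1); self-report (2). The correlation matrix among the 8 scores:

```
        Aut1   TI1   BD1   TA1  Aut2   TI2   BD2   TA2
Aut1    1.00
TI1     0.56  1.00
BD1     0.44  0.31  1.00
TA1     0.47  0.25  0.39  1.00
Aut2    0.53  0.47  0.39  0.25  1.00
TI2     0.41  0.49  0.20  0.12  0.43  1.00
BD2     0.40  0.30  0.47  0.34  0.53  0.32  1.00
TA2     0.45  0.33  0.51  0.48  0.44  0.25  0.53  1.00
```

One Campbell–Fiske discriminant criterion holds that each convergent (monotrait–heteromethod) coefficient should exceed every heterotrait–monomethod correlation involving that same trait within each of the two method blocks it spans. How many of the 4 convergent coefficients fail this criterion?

Convergent coefficients and their comparison sets:
Aut (methods 1·2): 0.53 vs {0.56, 0.43, 0.44, 0.53, 0.47, 0.44} → fail.
TI (methods 1·2): 0.49 vs {0.56, 0.43, 0.31, 0.32, 0.25, 0.25} → fail.
BD (methods 1·2): 0.47 vs {0.44, 0.53, 0.31, 0.32, 0.39, 0.53} → fail.
TA (methods 1·2): 0.48 vs {0.47, 0.44, 0.25, 0.25, 0.39, 0.53} → fail.
4 of 4 fail.

4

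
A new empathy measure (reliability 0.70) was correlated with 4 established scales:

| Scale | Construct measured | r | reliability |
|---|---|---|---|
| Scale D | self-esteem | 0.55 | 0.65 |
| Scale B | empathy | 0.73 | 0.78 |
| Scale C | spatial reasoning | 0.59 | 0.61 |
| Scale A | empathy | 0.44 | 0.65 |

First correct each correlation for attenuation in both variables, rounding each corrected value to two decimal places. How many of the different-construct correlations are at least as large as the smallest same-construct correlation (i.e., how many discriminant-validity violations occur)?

Disattenuated r (r / √(r_scale · r_new)):
  Scale D (disc): 0.55 / √(0.65·0.70) = 0.82
  Scale B (conv): 0.73 / √(0.78·0.70) = 0.99
  Scale C (disc): 0.59 / √(0.61·0.70) = 0.90
  Scale A (conv): 0.44 / √(0.65·0.70) = 0.65
Smallest convergent = 0.65. Discriminant values: 0.82, 0.90; count ≥ 0.65 → 2.

2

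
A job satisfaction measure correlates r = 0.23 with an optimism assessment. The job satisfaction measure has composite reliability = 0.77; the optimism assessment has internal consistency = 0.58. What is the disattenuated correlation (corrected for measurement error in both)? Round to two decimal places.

0.34

r_true = r_obs / √(r_xx · r_yy) = 0.23 / √(0.77 × 0.58) = 0.23 / √0.4466 = 0.23 / 0.6683 ≈ 0.34.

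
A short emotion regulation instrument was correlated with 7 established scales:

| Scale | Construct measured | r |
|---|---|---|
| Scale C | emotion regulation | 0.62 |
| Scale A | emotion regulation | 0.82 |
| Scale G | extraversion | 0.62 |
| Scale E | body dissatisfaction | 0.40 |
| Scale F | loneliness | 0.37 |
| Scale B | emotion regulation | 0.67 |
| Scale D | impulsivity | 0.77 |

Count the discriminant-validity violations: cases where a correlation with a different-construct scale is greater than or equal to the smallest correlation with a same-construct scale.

Convergent (same construct = emotion regulation): Scale C, Scale A, Scale B.
Smallest convergent = 0.62. Discriminant values: 0.62, 0.40, 0.37, 0.77; count ≥ 0.62 → 2.

2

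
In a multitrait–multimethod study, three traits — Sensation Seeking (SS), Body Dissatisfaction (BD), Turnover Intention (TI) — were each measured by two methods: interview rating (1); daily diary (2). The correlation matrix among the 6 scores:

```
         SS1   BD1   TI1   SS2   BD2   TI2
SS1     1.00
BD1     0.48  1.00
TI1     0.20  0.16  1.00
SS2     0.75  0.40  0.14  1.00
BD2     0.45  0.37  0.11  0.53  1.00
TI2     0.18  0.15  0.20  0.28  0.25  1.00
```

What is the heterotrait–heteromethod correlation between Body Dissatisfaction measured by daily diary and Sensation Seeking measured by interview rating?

Different traits and methods: r(BD2, SS1) = 0.45.

0.45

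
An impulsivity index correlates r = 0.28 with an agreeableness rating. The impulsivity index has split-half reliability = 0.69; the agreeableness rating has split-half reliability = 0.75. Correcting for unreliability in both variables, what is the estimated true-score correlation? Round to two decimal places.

r_true = r_obs / √(r_xx · r_yy) = 0.28 / √(0.69 × 0.75) = 0.28 / √0.5175 = 0.28 / 0.7194 ≈ 0.39.

0.39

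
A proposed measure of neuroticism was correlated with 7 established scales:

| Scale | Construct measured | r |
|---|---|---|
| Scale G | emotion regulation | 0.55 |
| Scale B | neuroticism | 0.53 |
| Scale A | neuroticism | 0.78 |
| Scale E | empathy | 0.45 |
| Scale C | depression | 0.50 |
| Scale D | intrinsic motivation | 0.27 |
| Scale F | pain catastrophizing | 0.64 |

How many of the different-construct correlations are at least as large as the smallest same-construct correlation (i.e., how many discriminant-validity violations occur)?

2

Convergent (same construct = neuroticism): Scale B, Scale A.
Smallest convergent = 0.53. Discriminant values: 0.55, 0.45, 0.50, 0.27, 0.64; count ≥ 0.53 → 2.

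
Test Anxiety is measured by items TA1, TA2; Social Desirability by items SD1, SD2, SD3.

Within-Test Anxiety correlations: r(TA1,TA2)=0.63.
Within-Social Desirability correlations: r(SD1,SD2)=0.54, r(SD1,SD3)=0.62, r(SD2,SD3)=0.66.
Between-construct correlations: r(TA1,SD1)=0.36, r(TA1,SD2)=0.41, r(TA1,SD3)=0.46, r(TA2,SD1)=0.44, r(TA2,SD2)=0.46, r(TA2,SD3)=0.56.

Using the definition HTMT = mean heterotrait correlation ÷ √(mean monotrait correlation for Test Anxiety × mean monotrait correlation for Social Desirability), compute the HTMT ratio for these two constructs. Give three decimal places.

0.725

Between-construct mean = 2.69/6 = 0.4483.
Mean within-TA = 0.63/1 = 0.6300; mean within-SD = 1.82/3 = 0.6067.
Geometric mean = √(0.6300 × 0.6067) = 0.6182.
HTMT = 0.4483 / 0.6182 = 0.725.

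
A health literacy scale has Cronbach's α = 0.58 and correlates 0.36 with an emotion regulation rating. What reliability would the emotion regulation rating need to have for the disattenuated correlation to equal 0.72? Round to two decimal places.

0.43

r_true = r_obs / √(r_xx · r_yy) ⇒ 0.72 = 0.36 / √(0.58 · r_yy).
√(0.58 · r_yy) = 0.36 / 0.72 = 0.5000; 0.58 · r_yy = 0.2500; r_yy = 0.2500 / 0.58 ≈ 0.43.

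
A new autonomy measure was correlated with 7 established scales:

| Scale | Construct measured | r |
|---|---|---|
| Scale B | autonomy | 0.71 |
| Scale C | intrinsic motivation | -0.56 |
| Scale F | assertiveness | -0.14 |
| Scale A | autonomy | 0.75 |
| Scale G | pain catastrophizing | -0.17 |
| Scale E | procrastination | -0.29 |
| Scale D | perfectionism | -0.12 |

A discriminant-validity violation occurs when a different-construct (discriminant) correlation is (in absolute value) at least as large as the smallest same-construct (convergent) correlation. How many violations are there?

Convergent (same construct = autonomy): Scale B, Scale A.
Smallest convergent = 0.71. Discriminant |r|: 0.56, 0.14, 0.17, 0.29, 0.12; count ≥ 0.71 → 0.

0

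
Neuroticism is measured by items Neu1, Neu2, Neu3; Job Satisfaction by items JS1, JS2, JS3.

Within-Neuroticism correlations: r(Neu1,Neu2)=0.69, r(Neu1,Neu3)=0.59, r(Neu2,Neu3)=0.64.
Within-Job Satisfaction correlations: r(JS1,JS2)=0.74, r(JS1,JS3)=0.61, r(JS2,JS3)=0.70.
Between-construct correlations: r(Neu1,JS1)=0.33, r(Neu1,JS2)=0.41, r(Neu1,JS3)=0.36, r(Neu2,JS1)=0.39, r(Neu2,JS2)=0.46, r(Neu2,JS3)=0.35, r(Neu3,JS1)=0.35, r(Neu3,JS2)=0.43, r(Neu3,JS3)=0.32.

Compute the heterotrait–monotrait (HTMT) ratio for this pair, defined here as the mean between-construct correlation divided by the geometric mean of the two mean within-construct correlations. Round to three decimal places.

Mean heterotrait r = 3.40/9 = 0.3778.
Mean within-Neu = 1.92/3 = 0.6400; mean within-JS = 2.05/3 = 0.6833.
Geometric mean = √(0.6400 × 0.6833) = 0.6613.
HTMT = 0.3778 / 0.6613 = 0.571.

0.571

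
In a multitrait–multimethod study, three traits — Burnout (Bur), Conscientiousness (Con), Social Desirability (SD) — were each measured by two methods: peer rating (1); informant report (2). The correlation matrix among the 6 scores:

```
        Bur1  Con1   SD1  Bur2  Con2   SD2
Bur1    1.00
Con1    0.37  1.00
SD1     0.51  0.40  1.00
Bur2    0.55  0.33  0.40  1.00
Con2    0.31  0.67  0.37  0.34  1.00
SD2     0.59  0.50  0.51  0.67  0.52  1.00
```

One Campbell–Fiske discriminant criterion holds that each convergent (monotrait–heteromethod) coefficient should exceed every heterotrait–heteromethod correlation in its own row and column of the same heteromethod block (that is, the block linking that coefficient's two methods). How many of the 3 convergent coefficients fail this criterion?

Each convergent coefficient versus the relevant comparison correlations:
Bur (methods 1·2): 0.55 vs {0.31, 0.33, 0.59, 0.40} → fail.
Con (methods 1·2): 0.67 vs {0.33, 0.31, 0.50, 0.37} → pass.
SD (methods 1·2): 0.51 vs {0.40, 0.59, 0.37, 0.50} → fail.
2 of 3 fail.

2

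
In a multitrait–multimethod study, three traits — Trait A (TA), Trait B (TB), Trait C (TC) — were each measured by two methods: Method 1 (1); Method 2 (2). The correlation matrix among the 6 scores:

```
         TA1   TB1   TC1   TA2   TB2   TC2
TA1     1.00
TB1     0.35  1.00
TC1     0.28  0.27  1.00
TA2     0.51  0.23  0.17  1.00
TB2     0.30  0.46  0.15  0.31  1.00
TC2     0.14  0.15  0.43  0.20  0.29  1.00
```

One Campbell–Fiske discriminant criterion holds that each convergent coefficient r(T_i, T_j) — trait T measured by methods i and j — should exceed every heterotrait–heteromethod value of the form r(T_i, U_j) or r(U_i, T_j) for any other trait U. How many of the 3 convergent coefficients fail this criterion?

0

Checking each validity diagonal entry against its comparison values:
TA (methods 1·2): 0.51 vs {0.30, 0.23, 0.14, 0.17} → pass.
TB (methods 1·2): 0.46 vs {0.23, 0.30, 0.15, 0.15} → pass.
TC (methods 1·2): 0.43 vs {0.17, 0.14, 0.15, 0.15} → pass.
0 of 3 fail.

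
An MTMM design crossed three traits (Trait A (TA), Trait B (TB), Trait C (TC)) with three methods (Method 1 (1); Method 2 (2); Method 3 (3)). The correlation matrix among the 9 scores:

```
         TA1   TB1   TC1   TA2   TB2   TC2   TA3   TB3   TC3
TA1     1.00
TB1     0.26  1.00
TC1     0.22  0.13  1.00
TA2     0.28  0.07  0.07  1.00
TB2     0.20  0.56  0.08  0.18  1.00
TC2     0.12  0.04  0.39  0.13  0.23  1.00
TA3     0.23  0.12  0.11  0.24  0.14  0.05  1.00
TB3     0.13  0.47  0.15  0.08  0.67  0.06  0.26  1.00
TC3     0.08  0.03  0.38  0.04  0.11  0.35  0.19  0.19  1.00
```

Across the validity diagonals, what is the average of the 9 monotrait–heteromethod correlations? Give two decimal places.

0.40

Convergent values: 0.28, 0.23, 0.24, 0.56, 0.47, 0.67, 0.39, 0.38, 0.35; mean = 3.57/9 = 0.40.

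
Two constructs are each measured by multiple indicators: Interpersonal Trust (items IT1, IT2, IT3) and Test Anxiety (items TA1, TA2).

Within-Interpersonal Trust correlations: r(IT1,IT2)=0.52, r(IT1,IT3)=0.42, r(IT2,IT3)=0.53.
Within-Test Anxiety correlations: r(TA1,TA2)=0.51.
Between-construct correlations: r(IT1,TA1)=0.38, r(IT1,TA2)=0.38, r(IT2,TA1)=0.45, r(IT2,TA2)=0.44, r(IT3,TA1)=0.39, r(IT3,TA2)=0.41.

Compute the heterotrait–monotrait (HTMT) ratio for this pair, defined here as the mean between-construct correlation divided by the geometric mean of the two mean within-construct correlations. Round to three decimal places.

Mean heterotrait r = 2.45/6 = 0.4083.
Mean within-IT = 1.47/3 = 0.4900; mean within-TA = 0.51/1 = 0.5100.
Geometric mean = √(0.4900 × 0.5100) = 0.4999.
HTMT = 0.4083 / 0.4999 = 0.817.

0.817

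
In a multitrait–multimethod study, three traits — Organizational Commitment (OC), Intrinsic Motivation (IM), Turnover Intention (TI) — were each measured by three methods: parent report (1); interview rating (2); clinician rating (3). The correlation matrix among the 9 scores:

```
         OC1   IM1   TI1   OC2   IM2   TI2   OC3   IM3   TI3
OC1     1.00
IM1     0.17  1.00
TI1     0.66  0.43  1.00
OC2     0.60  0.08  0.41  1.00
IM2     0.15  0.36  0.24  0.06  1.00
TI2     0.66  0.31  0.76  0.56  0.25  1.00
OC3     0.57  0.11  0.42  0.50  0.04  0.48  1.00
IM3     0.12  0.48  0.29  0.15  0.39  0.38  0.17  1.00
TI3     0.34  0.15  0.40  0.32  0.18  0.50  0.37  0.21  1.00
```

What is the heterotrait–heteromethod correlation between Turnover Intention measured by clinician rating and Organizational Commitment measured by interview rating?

0.32

Different traits and methods: r(TI3, OC2) = 0.32.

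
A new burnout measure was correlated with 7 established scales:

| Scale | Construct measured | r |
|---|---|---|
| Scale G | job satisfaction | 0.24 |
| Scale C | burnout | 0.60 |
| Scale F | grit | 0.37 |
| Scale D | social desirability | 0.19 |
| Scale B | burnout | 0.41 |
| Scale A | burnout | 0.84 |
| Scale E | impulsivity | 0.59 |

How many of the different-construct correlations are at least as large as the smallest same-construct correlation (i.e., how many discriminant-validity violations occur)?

1

Convergent (same construct = burnout): Scale C, Scale B, Scale A.
Smallest convergent = 0.41. Discriminant values: 0.24, 0.37, 0.19, 0.59; count ≥ 0.41 → 1.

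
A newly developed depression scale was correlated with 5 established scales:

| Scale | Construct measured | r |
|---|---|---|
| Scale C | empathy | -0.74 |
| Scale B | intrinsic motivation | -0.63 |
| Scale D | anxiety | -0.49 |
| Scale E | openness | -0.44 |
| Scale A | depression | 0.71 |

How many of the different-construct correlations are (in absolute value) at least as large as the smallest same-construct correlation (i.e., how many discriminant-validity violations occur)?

1

Convergent (same construct = depression): Scale A.
Smallest convergent = 0.71. Discriminant |r|: 0.74, 0.63, 0.49, 0.44; count ≥ 0.71 → 1.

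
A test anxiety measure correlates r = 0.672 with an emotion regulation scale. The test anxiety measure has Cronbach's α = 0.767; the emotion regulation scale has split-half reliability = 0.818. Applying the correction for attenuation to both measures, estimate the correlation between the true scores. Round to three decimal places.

r_true = r_obs / √(r_xx · r_yy) = 0.672 / √(0.767 × 0.818) = 0.672 / √0.627406 = 0.672 / 0.7921 ≈ 0.848.

0.848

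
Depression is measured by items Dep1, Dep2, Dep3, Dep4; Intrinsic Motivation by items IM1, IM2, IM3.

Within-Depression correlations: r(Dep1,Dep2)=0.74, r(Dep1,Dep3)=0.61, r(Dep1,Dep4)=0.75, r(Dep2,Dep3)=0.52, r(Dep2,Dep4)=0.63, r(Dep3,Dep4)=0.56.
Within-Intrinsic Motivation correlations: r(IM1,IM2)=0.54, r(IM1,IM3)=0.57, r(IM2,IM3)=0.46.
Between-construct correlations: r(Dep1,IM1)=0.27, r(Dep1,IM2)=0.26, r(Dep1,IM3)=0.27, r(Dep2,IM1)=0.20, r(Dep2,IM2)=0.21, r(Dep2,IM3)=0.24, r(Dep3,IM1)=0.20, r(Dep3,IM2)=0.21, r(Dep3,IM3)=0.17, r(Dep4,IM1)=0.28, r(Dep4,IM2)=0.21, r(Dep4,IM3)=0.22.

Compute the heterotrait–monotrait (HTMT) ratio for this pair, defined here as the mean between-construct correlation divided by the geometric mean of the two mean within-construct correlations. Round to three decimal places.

Mean heterotrait r = 2.74/12 = 0.2283.
Mean within-Dep = 3.81/6 = 0.6350; mean within-IM = 1.57/3 = 0.5233.
Geometric mean = √(0.6350 × 0.5233) = 0.5765.
HTMT = 0.2283 / 0.5765 = 0.396.

0.396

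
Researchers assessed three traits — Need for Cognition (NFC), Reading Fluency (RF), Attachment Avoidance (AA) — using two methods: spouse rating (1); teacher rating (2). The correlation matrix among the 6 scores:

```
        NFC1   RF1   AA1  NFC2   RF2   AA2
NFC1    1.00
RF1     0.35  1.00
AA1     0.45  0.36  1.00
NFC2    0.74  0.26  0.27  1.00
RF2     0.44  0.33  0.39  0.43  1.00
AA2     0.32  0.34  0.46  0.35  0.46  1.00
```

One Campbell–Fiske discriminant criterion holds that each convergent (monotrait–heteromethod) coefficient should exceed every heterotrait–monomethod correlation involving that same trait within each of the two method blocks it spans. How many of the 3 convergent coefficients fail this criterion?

Each convergent coefficient versus the relevant comparison correlations:
NFC (methods 1·2): 0.74 vs {0.35, 0.43, 0.45, 0.35} → pass.
RF (methods 1·2): 0.33 vs {0.35, 0.43, 0.36, 0.46} → fail.
AA (methods 1·2): 0.46 vs {0.45, 0.35, 0.36, 0.46} → fail.
2 of 3 fail.

2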